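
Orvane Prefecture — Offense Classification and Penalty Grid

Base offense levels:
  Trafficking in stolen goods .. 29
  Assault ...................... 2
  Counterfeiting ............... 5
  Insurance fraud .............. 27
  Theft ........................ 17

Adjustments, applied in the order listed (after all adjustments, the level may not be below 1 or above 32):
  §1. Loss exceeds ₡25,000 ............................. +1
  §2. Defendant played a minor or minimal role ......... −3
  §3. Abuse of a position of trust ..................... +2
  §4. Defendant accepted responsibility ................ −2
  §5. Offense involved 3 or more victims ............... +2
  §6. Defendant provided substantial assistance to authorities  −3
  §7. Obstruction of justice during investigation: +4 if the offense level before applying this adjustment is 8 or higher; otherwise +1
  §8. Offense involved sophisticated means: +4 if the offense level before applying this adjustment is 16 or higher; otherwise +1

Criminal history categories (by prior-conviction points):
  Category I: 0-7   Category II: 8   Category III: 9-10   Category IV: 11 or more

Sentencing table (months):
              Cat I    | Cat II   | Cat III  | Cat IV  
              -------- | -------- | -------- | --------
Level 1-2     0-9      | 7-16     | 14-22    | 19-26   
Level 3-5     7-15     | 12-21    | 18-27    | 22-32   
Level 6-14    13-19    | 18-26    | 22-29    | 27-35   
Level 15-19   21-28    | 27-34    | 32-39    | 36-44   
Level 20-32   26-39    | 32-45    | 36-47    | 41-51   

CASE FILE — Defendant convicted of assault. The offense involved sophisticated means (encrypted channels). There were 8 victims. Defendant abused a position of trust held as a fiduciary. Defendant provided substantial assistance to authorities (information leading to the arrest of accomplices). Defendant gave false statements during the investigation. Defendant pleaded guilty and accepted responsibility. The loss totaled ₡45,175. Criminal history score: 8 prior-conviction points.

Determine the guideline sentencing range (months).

Base offense level for assault: 2.
§1 applies: 2 + 1 = 3.
§3 applies: 3 + 2 = 5.
§4 applies: 5 − 2 = 3.
§5 applies: 3 + 2 = 5.
§6 applies: 5 − 3 = 2.
§7 applies (level before this adjustment is 2 < 8, so +1): 2 + 1 = 3.
§8 applies (level before this adjustment is 3 < 16, so +1): 3 + 1 = 4.
Final offense level: 4.
Criminal history: 8 prior points → Category II (8).
Level 4 falls in the 3-5 band.
Grid: Level 3-5 × Category II = 12-21 months.

12-21 months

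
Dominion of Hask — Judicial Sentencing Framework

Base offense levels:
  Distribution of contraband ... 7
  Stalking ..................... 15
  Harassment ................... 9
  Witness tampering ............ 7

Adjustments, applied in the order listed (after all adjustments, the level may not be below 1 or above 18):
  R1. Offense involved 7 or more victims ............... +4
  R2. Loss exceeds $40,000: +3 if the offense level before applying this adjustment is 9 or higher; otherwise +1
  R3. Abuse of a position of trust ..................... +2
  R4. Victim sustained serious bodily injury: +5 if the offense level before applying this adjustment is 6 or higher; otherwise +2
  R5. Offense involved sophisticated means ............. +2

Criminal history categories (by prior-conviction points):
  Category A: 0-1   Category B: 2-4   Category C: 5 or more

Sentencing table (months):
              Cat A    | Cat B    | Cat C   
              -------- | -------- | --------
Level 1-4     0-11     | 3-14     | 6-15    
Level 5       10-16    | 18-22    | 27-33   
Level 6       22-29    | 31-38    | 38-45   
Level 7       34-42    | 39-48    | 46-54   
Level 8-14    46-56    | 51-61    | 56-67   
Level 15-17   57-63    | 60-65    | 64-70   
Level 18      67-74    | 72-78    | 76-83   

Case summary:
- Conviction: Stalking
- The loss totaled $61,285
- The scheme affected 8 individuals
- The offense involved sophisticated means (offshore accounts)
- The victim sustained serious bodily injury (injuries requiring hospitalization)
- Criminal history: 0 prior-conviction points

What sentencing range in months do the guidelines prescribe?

Base offense level for stalking: 15.
R1 applies: 15 + 4 = 19.
R2 applies (level before this adjustment is 19 ≥ 9, so +3): 19 + 3 = 22.
R4 applies (level before this adjustment is 22 ≥ 6, so +5): 22 + 5 = 27.
R5 applies: 27 + 2 = 29.
Level 29 exceeds the maximum of 18; capped at 18.
Final offense level: 18.
Criminal history: 0 prior points → Category A (0-1).
Level 18 falls in the 18 band.
Grid: Level 18 × Category A = 67-74 months.

67-74 months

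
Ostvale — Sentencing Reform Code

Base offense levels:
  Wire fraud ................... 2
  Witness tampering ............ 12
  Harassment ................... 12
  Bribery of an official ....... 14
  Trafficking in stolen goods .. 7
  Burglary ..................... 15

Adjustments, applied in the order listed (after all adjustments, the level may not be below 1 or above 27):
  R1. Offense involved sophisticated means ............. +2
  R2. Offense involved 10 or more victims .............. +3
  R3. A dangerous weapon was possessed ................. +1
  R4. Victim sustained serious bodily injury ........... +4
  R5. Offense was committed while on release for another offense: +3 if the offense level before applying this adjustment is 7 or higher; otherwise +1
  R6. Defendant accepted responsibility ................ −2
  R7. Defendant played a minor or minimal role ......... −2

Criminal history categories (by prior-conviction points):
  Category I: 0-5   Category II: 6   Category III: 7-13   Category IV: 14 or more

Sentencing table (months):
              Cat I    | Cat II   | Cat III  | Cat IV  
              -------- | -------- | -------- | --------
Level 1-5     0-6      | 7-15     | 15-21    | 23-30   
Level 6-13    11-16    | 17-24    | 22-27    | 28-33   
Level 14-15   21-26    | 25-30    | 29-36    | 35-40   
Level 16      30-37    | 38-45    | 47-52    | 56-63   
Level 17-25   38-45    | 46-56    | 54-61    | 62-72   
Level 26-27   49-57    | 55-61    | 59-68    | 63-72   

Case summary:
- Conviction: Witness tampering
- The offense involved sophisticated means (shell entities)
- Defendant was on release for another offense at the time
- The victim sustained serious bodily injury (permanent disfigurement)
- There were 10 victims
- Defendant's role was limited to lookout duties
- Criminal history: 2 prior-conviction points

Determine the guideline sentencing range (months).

38-45 months

Base offense level for witness tampering: 12.
R1 applies: 12 + 2 = 14.
R2 applies: 14 + 3 = 17.
R3 does not apply.
R4 applies: 17 + 4 = 21.
R5 applies (level before this adjustment is 21 ≥ 7, so +3): 21 + 3 = 24.
R6 does not apply.
R7 applies: 24 − 2 = 22.
Final offense level: 22.
Criminal history: 2 prior points → Category I (0-5).
Level 22 falls in the 17-25 band.
Grid: Level 17-25 × Category I = 38-45 months.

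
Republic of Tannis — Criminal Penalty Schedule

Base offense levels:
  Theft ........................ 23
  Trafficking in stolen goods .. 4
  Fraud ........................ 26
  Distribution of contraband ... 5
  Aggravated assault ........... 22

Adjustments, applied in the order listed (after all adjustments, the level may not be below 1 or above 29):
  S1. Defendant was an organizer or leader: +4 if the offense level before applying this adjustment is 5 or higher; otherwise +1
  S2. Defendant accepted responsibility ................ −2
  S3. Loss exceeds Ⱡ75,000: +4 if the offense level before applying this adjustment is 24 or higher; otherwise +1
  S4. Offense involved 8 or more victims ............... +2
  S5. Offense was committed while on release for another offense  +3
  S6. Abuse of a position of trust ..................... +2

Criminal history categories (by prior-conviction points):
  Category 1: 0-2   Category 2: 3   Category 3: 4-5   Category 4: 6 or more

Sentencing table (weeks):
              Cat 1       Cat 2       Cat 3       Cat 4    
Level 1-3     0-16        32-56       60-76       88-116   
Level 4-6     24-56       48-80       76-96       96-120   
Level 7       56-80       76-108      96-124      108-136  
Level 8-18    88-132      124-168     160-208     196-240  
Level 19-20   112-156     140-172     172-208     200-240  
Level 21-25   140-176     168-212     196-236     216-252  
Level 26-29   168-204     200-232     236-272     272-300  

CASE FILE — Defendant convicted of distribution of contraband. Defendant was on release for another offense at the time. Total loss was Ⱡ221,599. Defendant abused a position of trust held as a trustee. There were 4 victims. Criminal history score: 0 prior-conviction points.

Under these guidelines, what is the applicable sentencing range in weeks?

Base offense level for distribution of contraband: 5.
S1 does not apply.
S3 applies (level before this adjustment is 5 < 24, so +1): 5 + 1 = 6.
S4 does not apply.
S5 applies: 6 + 3 = 9.
S6 applies: 9 + 2 = 11.
Final offense level: 11.
Criminal history: 0 prior points → Category 1 (0-2).
Level 11 falls in the 8-18 band.
Grid: Level 8-18 × Category 1 = 88-132 weeks.

88-132 weeks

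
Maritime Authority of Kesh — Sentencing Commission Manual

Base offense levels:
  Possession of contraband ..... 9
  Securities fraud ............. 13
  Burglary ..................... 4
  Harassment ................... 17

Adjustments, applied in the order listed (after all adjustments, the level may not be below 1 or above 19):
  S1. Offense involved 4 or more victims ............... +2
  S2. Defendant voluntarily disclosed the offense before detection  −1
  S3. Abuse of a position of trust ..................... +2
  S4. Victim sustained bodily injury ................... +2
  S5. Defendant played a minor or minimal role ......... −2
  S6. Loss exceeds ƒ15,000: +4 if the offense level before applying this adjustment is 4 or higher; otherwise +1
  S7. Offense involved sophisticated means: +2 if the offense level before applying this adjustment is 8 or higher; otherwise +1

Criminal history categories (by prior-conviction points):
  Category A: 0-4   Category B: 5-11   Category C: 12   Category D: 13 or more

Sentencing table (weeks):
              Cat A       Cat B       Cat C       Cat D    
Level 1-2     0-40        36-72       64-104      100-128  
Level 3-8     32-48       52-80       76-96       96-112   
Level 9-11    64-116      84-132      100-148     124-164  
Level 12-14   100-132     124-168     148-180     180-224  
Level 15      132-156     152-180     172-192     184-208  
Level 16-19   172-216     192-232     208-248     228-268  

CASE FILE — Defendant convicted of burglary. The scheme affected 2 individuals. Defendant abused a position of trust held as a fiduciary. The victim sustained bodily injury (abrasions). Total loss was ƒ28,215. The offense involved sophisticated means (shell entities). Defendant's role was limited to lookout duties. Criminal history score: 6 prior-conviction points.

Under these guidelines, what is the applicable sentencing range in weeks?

Base offense level for burglary: 4.
S1 does not apply.
S2 does not apply.
S3 applies: 4 + 2 = 6.
S4 applies: 6 + 2 = 8.
S5 applies: 8 − 2 = 6.
S6 applies (level before this adjustment is 6 ≥ 4, so +4): 6 + 4 = 10.
S7 applies (level before this adjustment is 10 ≥ 8, so +2): 10 + 2 = 12.
Final offense level: 12.
Criminal history: 6 prior points → Category B (5-11).
Level 12 falls in the 12-14 band.
Grid: Level 12-14 × Category B = 124-168 weeks.

124-168 weeks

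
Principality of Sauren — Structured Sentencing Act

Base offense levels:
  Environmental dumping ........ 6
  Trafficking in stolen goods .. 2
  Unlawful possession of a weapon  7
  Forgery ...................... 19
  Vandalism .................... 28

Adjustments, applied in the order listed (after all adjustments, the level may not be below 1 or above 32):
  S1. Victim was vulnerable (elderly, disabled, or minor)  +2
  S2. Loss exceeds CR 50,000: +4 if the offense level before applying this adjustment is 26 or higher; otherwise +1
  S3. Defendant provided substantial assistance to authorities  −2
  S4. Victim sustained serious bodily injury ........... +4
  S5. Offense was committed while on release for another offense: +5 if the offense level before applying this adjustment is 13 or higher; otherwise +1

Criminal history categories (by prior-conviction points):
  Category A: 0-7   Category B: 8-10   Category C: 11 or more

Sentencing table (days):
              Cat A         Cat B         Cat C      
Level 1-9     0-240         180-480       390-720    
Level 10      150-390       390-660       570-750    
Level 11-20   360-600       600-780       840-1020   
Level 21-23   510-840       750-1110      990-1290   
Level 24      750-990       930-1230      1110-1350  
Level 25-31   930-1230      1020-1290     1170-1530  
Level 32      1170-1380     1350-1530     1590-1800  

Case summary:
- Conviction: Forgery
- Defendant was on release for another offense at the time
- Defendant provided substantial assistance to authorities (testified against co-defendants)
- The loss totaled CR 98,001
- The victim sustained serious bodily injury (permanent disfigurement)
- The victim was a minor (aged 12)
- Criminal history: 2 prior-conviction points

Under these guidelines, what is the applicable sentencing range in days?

Base offense level for forgery: 19.
S1 applies: 19 + 2 = 21.
S2 applies (level before this adjustment is 21 < 26, so +1): 21 + 1 = 22.
S3 applies: 22 − 2 = 20.
S4 applies: 20 + 4 = 24.
S5 applies (level before this adjustment is 24 ≥ 13, so +5): 24 + 5 = 29.
Final offense level: 29.
Criminal history: 2 prior points → Category A (0-7).
Level 29 falls in the 25-31 band.
Grid: Level 25-31 × Category A = 930-1230 days.

930-1230 days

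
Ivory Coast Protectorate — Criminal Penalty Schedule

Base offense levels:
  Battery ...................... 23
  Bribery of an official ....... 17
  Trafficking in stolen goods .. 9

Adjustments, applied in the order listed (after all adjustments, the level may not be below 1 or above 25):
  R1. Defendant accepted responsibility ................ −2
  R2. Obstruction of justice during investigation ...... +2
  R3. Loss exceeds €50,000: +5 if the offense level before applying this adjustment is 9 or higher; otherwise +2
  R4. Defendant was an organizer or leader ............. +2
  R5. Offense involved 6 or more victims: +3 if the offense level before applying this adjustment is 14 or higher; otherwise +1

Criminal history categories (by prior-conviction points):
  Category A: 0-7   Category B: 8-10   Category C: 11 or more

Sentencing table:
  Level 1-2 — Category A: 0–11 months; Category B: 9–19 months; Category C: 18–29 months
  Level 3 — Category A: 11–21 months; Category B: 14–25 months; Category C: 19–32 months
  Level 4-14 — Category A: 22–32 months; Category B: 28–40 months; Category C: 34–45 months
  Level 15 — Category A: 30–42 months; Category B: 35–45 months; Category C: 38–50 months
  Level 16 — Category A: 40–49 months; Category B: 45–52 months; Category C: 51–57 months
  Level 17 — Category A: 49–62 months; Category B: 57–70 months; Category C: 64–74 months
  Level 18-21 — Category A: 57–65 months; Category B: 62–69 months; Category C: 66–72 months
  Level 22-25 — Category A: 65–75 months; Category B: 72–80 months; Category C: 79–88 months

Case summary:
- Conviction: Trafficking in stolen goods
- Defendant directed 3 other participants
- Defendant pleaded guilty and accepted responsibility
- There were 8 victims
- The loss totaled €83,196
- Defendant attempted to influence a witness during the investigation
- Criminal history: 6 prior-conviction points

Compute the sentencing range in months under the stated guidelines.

Base offense level for trafficking in stolen goods: 9.
R1 applies: 9 − 2 = 7.
R2 applies: 7 + 2 = 9.
R3 applies (level before this adjustment is 9 ≥ 9, so +5): 9 + 5 = 14.
R4 applies: 14 + 2 = 16.
R5 applies (level before this adjustment is 16 ≥ 14, so +3): 16 + 3 = 19.
Final offense level: 19.
Criminal history: 6 prior points → Category A (0-7).
Level 19 falls in the 18-21 band.
Grid: Level 18-21 × Category A = 57-65 months.

57-65 months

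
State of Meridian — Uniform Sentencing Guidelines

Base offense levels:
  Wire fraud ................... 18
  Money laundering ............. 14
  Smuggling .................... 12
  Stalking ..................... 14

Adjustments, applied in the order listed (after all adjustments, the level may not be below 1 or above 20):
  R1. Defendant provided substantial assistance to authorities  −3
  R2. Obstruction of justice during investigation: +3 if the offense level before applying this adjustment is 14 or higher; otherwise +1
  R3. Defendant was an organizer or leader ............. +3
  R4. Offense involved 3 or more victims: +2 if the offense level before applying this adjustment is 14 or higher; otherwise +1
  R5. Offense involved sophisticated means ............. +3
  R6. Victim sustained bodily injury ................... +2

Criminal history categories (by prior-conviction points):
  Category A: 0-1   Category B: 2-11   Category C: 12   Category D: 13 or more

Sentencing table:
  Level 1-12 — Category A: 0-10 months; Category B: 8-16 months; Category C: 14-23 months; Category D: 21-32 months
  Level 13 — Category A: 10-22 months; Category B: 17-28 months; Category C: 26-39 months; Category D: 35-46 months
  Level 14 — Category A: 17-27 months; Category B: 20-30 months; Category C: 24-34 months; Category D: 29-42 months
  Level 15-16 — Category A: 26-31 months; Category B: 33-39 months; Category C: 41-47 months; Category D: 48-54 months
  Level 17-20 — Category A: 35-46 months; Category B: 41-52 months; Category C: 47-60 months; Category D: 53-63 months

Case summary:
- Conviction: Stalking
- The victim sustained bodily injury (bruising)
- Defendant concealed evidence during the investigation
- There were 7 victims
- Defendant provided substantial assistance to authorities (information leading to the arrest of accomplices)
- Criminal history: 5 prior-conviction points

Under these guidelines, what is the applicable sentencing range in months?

33-39 months

Base offense level for stalking: 14.
R1 applies: 14 − 3 = 11.
R2 applies (level before this adjustment is 11 < 14, so +1): 11 + 1 = 12.
R3 does not apply.
R4 applies (level before this adjustment is 12 < 14, so +1): 12 + 1 = 13.
R5 does not apply.
R6 applies: 13 + 2 = 15.
Final offense level: 15.
Criminal history: 5 prior points → Category B (2-11).
Level 15 falls in the 15-16 band.
Grid: Level 15-16 × Category B = 33-39 months.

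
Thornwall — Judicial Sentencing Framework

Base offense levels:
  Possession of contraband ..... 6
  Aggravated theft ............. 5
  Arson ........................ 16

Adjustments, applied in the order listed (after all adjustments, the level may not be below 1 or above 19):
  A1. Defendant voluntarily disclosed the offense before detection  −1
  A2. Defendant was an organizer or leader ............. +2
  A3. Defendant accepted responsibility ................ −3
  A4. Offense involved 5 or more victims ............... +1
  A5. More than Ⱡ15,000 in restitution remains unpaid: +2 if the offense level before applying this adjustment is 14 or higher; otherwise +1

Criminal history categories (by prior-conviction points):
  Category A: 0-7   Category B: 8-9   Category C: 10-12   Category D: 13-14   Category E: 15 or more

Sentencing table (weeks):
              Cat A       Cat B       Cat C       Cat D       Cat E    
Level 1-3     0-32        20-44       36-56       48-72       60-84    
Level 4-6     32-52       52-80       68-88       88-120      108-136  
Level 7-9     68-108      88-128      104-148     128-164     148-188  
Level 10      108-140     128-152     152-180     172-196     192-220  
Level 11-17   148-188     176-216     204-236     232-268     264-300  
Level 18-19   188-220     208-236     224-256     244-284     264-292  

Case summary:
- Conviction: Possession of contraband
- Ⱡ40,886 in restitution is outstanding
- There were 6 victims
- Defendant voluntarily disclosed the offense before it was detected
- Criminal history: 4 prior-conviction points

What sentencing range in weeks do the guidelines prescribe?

Base offense level for possession of contraband: 6.
A1 applies: 6 − 1 = 5.
A2 does not apply.
A3 does not apply.
A4 applies: 5 + 1 = 6.
A5 applies (level before this adjustment is 6 < 14, so +1): 6 + 1 = 7.
Final offense level: 7.
Criminal history: 4 prior points → Category A (0-7).
Level 7 falls in the 7-9 band.
Grid: Level 7-9 × Category A = 68-108 weeks.

68-108 weeks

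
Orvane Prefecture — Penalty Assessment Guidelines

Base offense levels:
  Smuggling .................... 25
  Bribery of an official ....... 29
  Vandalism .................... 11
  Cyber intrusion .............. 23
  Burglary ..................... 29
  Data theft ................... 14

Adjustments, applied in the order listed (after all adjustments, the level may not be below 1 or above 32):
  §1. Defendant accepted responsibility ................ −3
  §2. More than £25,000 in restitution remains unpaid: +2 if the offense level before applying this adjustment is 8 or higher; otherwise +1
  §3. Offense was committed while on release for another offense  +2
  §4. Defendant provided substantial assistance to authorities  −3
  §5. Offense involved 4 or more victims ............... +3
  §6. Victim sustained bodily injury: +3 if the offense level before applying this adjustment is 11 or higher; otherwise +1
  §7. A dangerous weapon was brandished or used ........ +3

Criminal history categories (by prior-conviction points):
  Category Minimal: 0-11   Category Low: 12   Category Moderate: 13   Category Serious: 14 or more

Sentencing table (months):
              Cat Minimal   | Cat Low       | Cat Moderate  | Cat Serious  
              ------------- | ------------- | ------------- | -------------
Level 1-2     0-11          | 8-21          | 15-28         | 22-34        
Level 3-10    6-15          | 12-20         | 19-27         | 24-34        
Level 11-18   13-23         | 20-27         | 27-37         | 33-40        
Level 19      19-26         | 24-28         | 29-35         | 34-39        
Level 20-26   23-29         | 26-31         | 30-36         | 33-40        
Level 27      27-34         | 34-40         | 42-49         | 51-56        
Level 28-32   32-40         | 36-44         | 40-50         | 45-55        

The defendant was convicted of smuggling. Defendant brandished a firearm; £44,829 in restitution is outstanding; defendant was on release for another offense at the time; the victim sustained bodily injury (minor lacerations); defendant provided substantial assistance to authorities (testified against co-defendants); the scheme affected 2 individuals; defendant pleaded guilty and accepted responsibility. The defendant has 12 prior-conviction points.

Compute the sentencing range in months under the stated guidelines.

36-44 months

Base offense level for smuggling: 25.
§1 applies: 25 − 3 = 22.
§2 applies (level before this adjustment is 22 ≥ 8, so +2): 22 + 2 = 24.
§3 applies: 24 + 2 = 26.
§4 applies: 26 − 3 = 23.
§6 applies (level before this adjustment is 23 ≥ 11, so +3): 23 + 3 = 26.
§7 applies: 26 + 3 = 29.
Final offense level: 29.
Criminal history: 12 prior points → Category Low (12).
Level 29 falls in the 28-32 band.
Grid: Level 28-32 × Category Low = 36-44 months.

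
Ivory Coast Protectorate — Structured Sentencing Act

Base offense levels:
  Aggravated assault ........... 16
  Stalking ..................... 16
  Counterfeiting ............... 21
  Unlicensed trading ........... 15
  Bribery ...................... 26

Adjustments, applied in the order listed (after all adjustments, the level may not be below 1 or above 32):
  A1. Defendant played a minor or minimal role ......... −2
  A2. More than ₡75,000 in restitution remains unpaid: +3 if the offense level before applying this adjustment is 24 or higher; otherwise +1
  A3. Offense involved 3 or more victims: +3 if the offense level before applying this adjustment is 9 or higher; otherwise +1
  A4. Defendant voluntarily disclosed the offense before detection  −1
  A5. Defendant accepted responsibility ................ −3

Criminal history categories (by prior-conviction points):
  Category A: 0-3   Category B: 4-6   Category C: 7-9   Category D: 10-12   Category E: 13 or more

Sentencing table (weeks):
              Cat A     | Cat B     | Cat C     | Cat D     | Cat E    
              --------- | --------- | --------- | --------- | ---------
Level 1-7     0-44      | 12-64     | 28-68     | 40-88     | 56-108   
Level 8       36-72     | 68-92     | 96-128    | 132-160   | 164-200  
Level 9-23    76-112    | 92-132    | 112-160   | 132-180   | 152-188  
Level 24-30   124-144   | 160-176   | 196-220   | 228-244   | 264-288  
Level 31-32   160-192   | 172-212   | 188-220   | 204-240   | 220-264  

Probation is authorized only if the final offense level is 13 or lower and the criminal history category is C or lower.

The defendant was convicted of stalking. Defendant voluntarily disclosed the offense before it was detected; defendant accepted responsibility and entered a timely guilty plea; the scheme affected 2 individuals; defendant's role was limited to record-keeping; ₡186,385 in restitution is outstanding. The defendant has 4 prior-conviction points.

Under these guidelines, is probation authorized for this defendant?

Base offense level for stalking: 16.
A1 applies: 16 − 2 = 14.
A2 applies (level before this adjustment is 14 < 24, so +1): 14 + 1 = 15.
A4 applies: 15 − 1 = 14.
A5 applies: 14 − 3 = 11.
Final offense level: 11.
Criminal history: 4 prior points → Category B (4-6).
Level 11 falls in the 9-23 band.
Grid: Level 9-23 × Category B = 92-132 weeks.
Probation check: level 11 ≤ 13 and category B ≤ C → eligible.

Yes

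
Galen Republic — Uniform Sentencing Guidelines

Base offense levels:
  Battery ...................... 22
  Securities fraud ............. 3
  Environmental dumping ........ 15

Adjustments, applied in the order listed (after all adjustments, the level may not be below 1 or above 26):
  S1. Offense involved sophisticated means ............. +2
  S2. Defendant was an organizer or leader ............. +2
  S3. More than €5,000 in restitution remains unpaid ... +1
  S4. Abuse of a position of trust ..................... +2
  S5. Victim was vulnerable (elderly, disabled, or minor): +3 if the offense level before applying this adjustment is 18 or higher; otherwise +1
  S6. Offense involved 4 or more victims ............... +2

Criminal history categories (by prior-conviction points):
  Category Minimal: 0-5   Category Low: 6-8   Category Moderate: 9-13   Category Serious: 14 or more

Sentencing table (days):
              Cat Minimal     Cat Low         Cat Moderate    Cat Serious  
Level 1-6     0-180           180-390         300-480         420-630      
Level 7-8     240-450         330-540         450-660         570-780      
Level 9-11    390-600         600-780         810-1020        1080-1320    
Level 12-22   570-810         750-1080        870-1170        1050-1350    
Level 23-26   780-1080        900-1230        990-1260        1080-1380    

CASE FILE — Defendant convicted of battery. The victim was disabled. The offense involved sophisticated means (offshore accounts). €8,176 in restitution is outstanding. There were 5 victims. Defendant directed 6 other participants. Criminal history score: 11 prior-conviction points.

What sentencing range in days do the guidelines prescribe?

Base offense level for battery: 22.
S1 applies: 22 + 2 = 24.
S2 applies: 24 + 2 = 26.
S3 applies: 26 + 1 = 27.
S4 does not apply.
S5 applies (level before this adjustment is 27 ≥ 18, so +3): 27 + 3 = 30.
S6 applies: 30 + 2 = 32.
Level 32 exceeds the maximum of 26; capped at 26.
Final offense level: 26.
Criminal history: 11 prior points → Category Moderate (9-13).
Level 26 falls in the 23-26 band.
Grid: Level 23-26 × Category Moderate = 990-1260 days.

990-1260 days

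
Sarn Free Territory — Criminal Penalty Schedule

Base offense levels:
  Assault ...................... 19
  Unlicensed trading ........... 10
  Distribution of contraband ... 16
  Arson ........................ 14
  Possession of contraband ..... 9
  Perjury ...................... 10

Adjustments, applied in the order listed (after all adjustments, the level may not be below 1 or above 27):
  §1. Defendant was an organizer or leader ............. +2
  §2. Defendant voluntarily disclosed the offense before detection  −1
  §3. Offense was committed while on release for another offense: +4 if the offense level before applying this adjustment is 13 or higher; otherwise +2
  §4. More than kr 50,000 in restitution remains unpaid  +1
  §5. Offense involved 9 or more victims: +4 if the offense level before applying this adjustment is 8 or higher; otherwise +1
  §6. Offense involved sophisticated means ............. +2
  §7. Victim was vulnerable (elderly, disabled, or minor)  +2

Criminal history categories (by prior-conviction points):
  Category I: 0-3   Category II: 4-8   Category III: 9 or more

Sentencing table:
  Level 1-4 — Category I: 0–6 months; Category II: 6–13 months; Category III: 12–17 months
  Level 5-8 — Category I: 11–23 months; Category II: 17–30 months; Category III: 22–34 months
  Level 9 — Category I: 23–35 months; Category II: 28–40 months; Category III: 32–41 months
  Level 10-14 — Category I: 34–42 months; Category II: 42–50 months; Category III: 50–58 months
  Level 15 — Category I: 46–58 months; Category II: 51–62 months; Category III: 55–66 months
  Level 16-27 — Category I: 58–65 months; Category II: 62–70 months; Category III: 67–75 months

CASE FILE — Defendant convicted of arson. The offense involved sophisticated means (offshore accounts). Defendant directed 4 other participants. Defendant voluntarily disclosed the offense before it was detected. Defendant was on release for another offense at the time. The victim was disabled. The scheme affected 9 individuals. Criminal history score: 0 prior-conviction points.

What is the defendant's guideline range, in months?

Base offense level for arson: 14.
§1 applies: 14 + 2 = 16.
§2 applies: 16 − 1 = 15.
§3 applies (level before this adjustment is 15 ≥ 13, so +4): 15 + 4 = 19.
§4 does not apply.
§5 applies (level before this adjustment is 19 ≥ 8, so +4): 19 + 4 = 23.
§6 applies: 23 + 2 = 25.
§7 applies: 25 + 2 = 27.
Final offense level: 27.
Criminal history: 0 prior points → Category I (0-3).
Level 27 falls in the 16-27 band.
Grid: Level 16-27 × Category I = 58-65 months.

58-65 months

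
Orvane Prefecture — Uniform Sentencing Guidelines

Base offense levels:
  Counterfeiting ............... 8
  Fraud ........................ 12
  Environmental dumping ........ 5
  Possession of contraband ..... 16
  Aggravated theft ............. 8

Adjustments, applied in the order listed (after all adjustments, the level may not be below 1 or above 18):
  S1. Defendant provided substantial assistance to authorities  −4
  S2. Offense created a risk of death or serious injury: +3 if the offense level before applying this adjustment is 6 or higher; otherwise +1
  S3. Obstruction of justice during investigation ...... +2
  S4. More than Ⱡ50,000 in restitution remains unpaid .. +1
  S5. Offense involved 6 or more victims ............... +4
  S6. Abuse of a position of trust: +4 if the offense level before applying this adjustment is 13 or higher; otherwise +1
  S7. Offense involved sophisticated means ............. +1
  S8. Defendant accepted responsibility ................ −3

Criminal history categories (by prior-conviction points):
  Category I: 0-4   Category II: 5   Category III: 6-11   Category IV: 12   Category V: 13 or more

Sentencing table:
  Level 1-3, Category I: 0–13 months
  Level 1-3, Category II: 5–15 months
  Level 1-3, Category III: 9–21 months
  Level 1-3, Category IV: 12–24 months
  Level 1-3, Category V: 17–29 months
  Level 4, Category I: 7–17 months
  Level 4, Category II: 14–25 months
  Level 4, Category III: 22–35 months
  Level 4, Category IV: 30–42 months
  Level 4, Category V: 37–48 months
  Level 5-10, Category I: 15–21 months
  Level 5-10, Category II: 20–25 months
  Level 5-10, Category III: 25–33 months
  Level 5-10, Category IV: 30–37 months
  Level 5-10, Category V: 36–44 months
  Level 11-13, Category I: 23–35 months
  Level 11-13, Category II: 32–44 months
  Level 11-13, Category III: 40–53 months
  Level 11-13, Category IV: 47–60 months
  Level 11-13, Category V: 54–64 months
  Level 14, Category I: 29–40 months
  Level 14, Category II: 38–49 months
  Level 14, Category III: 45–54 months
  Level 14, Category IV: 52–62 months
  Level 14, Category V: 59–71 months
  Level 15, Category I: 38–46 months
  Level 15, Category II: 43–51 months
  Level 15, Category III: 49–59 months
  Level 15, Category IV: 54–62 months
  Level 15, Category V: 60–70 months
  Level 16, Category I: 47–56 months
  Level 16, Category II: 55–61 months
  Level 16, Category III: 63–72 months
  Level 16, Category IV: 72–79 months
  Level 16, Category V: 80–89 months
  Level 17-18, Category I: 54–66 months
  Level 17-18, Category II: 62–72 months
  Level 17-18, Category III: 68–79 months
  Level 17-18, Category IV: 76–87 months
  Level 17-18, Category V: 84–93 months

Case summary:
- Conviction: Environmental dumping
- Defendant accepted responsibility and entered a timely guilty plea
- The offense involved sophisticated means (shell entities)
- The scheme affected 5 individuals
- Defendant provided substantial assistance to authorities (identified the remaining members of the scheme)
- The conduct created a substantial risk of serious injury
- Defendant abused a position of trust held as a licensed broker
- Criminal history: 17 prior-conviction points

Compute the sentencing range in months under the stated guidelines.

17-29 months

Base offense level for environmental dumping: 5.
S1 applies: 5 − 4 = 1.
S2 applies (level before this adjustment is 1 < 6, so +1): 1 + 1 = 2.
S3 does not apply.
S5 does not apply.
S6 applies (level before this adjustment is 2 < 13, so +1): 2 + 1 = 3.
S7 applies: 3 + 1 = 4.
S8 applies: 4 − 3 = 1.
Final offense level: 1.
Criminal history: 17 prior points → Category V (13+).
Level 1 falls in the 1-3 band.
Grid: Level 1-3 × Category V = 17-29 months.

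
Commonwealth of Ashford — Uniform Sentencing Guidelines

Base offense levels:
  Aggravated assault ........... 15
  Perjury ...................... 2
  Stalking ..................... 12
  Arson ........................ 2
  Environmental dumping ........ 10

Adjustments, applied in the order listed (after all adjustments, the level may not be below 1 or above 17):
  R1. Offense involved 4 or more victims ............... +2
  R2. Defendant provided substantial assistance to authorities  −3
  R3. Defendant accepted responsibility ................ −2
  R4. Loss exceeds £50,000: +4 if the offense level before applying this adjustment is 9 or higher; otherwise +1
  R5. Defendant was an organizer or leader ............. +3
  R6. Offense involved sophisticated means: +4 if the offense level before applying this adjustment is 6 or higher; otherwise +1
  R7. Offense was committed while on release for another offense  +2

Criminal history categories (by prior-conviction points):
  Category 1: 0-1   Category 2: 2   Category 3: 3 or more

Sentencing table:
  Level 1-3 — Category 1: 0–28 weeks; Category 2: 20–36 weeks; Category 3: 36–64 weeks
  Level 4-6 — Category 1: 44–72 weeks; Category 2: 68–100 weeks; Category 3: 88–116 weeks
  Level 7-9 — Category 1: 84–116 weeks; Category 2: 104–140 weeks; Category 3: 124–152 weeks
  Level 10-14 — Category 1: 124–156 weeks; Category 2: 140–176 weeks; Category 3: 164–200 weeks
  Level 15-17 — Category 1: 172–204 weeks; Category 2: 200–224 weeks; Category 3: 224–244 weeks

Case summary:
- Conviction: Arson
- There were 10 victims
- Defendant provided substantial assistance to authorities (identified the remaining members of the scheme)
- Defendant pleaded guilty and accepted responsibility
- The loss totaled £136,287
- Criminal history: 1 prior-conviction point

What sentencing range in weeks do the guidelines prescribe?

Base offense level for arson: 2.
R1 applies: 2 + 2 = 4.
R2 applies: 4 − 3 = 1.
R3 applies: 1 − 2 = -1.
R4 applies (level before this adjustment is -1 < 9, so +1): -1 + 1 = 0.
R5 does not apply.
R6 does not apply.
R7 does not apply.
Level 0 is below the minimum of 1; floored at 1.
Final offense level: 1.
Criminal history: 1 prior point → Category 1 (0-1).
Level 1 falls in the 1-3 band.
Grid: Level 1-3 × Category 1 = 0-28 weeks.

0-28 weeks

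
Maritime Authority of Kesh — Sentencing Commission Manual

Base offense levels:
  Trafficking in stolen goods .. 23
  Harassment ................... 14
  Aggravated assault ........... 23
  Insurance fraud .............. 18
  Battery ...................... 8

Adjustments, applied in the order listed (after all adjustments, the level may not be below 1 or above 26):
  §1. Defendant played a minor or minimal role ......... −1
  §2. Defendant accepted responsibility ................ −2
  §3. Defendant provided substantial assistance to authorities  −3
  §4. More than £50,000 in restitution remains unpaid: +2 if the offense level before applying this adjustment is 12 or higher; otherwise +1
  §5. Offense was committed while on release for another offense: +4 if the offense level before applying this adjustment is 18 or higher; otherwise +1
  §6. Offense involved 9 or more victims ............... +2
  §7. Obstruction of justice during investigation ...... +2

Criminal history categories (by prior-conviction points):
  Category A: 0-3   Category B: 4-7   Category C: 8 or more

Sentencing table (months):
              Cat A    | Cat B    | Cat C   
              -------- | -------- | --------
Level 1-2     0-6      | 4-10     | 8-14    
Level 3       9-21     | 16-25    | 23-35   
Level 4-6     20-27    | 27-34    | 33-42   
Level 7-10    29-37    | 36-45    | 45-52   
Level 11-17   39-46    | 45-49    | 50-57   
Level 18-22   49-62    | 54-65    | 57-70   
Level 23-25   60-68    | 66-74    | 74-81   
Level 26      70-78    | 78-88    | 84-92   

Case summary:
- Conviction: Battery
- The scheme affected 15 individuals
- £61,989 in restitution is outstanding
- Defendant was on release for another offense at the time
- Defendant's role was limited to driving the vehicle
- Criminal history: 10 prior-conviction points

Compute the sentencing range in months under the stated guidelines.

Base offense level for battery: 8.
§1 applies: 8 − 1 = 7.
§4 applies (level before this adjustment is 7 < 12, so +1): 7 + 1 = 8.
§5 applies (level before this adjustment is 8 < 18, so +1): 8 + 1 = 9.
§6 applies: 9 + 2 = 11.
Final offense level: 11.
Criminal history: 10 prior points → Category C (8+).
Level 11 falls in the 11-17 band.
Grid: Level 11-17 × Category C = 50-57 months.

50-57 months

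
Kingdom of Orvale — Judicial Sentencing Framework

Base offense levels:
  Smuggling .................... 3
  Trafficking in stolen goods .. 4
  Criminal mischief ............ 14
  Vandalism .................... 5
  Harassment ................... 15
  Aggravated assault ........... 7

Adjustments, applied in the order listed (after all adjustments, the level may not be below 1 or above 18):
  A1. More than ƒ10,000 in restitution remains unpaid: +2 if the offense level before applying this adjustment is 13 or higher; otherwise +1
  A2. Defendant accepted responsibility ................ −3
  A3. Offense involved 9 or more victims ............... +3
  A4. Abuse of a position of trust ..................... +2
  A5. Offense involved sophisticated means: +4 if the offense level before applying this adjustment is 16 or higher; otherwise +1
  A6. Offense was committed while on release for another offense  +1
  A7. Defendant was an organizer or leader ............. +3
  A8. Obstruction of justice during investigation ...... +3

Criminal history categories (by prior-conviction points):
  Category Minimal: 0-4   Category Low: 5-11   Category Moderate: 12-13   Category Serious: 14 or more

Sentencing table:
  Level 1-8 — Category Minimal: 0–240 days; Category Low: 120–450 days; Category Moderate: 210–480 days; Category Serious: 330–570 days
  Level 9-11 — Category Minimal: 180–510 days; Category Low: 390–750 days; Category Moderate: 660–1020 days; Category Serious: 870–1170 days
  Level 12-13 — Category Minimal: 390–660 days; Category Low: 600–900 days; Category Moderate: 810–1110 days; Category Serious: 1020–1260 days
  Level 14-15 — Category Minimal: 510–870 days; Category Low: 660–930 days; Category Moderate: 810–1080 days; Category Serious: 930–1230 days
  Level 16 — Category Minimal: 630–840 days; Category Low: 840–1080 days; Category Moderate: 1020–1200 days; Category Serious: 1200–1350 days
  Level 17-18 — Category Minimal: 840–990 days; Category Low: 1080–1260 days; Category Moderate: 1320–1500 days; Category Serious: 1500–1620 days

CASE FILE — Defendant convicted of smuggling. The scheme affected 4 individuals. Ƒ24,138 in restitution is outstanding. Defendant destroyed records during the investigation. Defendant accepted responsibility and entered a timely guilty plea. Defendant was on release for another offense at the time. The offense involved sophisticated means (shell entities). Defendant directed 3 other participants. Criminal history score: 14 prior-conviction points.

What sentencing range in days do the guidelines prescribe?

870-1170 days

Base offense level for smuggling: 3.
A1 applies (level before this adjustment is 3 < 13, so +1): 3 + 1 = 4.
A2 applies: 4 − 3 = 1.
A3 does not apply.
A5 applies (level before this adjustment is 1 < 16, so +1): 1 + 1 = 2.
A6 applies: 2 + 1 = 3.
A7 applies: 3 + 3 = 6.
A8 applies: 6 + 3 = 9.
Final offense level: 9.
Criminal history: 14 prior points → Category Serious (14+).
Level 9 falls in the 9-11 band.
Grid: Level 9-11 × Category Serious = 870-1170 days.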